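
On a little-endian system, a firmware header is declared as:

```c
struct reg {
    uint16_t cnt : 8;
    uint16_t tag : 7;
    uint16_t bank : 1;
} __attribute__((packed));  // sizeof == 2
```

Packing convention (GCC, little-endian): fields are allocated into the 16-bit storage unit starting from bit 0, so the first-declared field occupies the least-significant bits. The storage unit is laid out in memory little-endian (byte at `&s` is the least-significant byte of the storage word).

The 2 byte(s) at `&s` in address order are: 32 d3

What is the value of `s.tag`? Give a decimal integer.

[0]=0x32 [1]=0xd3 (little-endian) → word 0xd332
cnt:8 @ bit 0 → (0xd332>>0)&0xff = 0x32
tag:7 @ bit 8 → (0xd332>>8)&0x7f = 0x53  ←
bank:1 @ bit 15 → (0xd332>>15)&0x1 = 0x1

83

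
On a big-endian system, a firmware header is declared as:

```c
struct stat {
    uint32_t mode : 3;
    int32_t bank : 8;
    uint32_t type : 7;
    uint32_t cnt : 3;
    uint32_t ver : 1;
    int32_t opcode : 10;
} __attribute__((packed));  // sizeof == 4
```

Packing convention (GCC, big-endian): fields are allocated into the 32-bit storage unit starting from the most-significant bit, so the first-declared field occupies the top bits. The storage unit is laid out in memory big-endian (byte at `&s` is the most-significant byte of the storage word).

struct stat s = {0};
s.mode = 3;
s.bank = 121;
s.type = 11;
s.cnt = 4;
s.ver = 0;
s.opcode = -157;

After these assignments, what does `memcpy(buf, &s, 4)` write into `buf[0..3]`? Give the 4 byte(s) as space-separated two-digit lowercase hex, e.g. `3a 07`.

[29+:3] mode=3 & 0x7 = 0x3; word=0x60000000
[21+:8] bank=121 & 0xff = 0x79; word=0x6f200000
[14+:7] type=11 & 0x7f = 0xb; word=0x6f22c000
[11+:3] cnt=4 & 0x7 = 0x4; word=0x6f22e000
[10+:1] ver=0 & 0x1 = 0x0; word=0x6f22e000
[0+:10] opcode=-157 & 0x3ff = 0x363; word=0x6f22e363
word = 0x6f22e363 → big-endian bytes:
  [0]=0x6f  [1]=0x22  [2]=0xe3  [3]=0x63

6f 22 e3 63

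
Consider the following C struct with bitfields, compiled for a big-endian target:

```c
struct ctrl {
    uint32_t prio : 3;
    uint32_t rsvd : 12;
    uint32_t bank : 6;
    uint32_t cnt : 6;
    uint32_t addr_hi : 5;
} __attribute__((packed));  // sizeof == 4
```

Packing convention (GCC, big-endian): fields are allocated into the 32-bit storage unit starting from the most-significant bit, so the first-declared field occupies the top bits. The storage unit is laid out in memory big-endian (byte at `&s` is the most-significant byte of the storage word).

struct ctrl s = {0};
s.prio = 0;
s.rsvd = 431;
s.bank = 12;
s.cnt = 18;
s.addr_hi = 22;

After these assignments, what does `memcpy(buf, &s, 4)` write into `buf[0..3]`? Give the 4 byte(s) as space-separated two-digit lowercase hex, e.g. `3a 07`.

[29+:3] prio=0 & 0x7 = 0x0; word=0x00000000
[17+:12] rsvd=431 & 0xfff = 0x1af; word=0x035e0000
[11+:6] bank=12 & 0x3f = 0xc; word=0x035e6000
[5+:6] cnt=18 & 0x3f = 0x12; word=0x035e6240
[0+:5] addr_hi=22 & 0x1f = 0x16; word=0x035e6256
word = 0x035e6256 → big-endian bytes:
  [0]=0x03  [1]=0x5e  [2]=0x62  [3]=0x56

03 5e 62 56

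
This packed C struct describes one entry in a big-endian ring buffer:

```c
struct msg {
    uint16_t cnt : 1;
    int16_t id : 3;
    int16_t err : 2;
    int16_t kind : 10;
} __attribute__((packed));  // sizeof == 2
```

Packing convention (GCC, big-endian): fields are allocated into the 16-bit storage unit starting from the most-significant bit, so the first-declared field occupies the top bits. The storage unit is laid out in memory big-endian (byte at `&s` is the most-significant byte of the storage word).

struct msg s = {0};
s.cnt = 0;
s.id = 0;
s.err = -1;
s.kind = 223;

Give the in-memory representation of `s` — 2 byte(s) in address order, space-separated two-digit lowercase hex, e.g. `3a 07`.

cnt (1b) val=0 bits=0x0 at bit 15: 0x0000
id (3b) val=0 bits=0x0 at bit 12: 0x0000
err (2b) val=-1 bits=0x3 at bit 10: 0x0c00
kind (10b) val=223 bits=0xdf at bit 0: 0x0cdf
word = 0x0cdf → big-endian bytes:
  [0]=0x0c  [1]=0xdf

0c df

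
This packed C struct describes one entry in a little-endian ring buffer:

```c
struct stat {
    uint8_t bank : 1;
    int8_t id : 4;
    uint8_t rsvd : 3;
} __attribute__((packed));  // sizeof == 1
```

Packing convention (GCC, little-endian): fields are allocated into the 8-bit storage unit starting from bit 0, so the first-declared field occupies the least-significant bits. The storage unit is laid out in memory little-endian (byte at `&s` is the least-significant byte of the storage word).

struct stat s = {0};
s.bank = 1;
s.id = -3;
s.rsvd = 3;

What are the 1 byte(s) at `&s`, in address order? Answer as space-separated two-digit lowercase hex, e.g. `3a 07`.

[0+:1] bank=1 & 0x1 = 0x1; word=0x01
[1+:4] id=-3 & 0xf = 0xd; word=0x1b
[5+:3] rsvd=3 & 0x7 = 0x3; word=0x7b
word = 0x7b → little-endian bytes:
  [0]=0x7b

7b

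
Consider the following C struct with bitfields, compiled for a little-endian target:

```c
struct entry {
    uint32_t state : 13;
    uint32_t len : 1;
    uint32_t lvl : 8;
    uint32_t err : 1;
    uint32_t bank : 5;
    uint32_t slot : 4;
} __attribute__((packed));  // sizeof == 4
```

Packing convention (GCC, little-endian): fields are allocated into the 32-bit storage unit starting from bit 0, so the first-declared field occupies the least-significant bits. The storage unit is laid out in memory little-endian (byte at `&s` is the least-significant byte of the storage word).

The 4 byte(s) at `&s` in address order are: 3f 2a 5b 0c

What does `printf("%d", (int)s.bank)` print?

24

[0]=0x3f [1]=0x2a [2]=0x5b [3]=0x0c (little-endian) → word 0x0c5b2a3f
state [0+:13] = (word>>0) & 0x1fff = 2623
len [13+:1] = (word>>13) & 0x1 = 1
lvl [14+:8] = (word>>14) & 0xff = 108
err [22+:1] = (word>>22) & 0x1 = 1
bank [23+:5] = (word>>23) & 0x1f = 24  ←
slot [28+:4] = (word>>28) & 0xf = 0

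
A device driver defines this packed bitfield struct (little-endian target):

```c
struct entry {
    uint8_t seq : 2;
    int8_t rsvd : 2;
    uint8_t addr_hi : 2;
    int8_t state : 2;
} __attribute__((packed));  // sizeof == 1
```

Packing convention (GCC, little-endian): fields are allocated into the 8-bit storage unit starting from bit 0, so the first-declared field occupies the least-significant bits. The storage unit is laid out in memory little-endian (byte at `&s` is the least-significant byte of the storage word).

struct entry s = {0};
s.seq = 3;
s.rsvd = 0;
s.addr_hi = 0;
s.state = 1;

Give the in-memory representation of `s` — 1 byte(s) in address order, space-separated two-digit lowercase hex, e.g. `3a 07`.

43

[0+:2] seq=3 & 0x3 = 0x3; word=0x03
[2+:2] rsvd=0 & 0x3 = 0x0; word=0x03
[4+:2] addr_hi=0 & 0x3 = 0x0; word=0x03
[6+:2] state=1 & 0x3 = 0x1; word=0x43
word = 0x43 → little-endian bytes:
  [0]=0x43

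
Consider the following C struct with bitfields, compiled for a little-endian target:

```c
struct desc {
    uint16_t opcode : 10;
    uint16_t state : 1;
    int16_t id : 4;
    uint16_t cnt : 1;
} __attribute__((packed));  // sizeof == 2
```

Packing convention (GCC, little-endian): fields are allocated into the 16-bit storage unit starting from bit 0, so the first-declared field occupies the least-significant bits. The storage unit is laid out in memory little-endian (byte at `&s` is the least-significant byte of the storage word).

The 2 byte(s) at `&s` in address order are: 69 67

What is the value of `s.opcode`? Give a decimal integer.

873

[0]=0x69 [1]=0x67 (little-endian) → word 0x6769
opcode [0+:10] = (word>>0) & 0x3ff = 873  ←
state [10+:1] = (word>>10) & 0x1 = 1
id [11+:4] = (word>>11) & 0xf = 12
cnt [15+:1] = (word>>15) & 0x1 = 0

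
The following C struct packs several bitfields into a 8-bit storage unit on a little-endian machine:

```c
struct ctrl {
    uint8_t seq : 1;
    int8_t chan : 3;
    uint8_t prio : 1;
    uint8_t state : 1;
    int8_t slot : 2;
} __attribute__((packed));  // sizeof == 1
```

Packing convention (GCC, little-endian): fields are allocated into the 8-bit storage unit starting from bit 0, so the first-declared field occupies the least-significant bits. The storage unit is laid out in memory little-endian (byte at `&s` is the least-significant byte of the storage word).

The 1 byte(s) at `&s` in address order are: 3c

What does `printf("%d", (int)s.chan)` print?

-2

[0]=0x3c (little-endian) → word 0x3c
seq:1 @ bit 0 → (0x3c>>0)&0x1 = 0x0
chan:3 @ bit 1 → (0x3c>>1)&0x7 = 0x6  ←
prio:1 @ bit 4 → (0x3c>>4)&0x1 = 0x1
state:1 @ bit 5 → (0x3c>>5)&0x1 = 0x1
slot:2 @ bit 6 → (0x3c>>6)&0x3 = 0x0
chan signed 3b, MSB=1: 6 - 8 = -2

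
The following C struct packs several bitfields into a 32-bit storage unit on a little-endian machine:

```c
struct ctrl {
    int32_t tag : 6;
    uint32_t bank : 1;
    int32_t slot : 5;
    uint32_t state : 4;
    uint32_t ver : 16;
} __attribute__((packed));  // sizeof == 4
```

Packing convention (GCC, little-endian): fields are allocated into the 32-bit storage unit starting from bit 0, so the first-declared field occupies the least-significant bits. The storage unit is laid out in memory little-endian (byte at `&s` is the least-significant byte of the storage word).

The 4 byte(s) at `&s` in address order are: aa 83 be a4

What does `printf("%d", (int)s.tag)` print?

-22

[0]=0xaa [1]=0x83 [2]=0xbe [3]=0xa4 (little-endian) → word 0xa4be83aa
tag:6 @ bit 0 → (0xa4be83aa>>0)&0x3f = 0x2a  ←
bank:1 @ bit 6 → (0xa4be83aa>>6)&0x1 = 0x0
slot:5 @ bit 7 → (0xa4be83aa>>7)&0x1f = 0x7
state:4 @ bit 12 → (0xa4be83aa>>12)&0xf = 0x8
ver:16 @ bit 16 → (0xa4be83aa>>16)&0xffff = 0xa4be
tag signed 6b, MSB=1: 42 - 64 = -22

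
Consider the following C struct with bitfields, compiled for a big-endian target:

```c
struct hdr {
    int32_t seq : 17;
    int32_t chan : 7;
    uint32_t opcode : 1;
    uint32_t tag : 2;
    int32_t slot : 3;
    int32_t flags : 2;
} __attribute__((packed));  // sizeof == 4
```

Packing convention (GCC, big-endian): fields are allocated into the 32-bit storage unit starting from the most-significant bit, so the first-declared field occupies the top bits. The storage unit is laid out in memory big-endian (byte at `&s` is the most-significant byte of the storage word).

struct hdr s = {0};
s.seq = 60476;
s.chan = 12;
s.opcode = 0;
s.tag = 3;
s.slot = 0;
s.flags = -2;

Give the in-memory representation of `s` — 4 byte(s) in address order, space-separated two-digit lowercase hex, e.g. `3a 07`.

seq (17b) val=60476 bits=0xec3c at bit 15: 0x761e0000
chan (7b) val=12 bits=0xc at bit 8: 0x761e0c00
opcode (1b) val=0 bits=0x0 at bit 7: 0x761e0c00
tag (2b) val=3 bits=0x3 at bit 5: 0x761e0c60
slot (3b) val=0 bits=0x0 at bit 2: 0x761e0c60
flags (2b) val=-2 bits=0x2 at bit 0: 0x761e0c62
word = 0x761e0c62 → big-endian bytes:
  [0]=0x76  [1]=0x1e  [2]=0x0c  [3]=0x62

76 1e 0c 62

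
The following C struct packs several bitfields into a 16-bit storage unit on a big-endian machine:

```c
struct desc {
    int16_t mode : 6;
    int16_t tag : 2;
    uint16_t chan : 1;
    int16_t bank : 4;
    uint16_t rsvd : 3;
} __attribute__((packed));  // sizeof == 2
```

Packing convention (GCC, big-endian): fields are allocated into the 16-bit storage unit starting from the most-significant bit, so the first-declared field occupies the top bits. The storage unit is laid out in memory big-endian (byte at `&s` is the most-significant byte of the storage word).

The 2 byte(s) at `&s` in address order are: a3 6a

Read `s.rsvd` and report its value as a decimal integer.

2

[0]=0xa3 [1]=0x6a (big-endian) → word 0xa36a
mode:6 @ bit 10 → (0xa36a>>10)&0x3f = 0x28
tag:2 @ bit 8 → (0xa36a>>8)&0x3 = 0x3
chan:1 @ bit 7 → (0xa36a>>7)&0x1 = 0x0
bank:4 @ bit 3 → (0xa36a>>3)&0xf = 0xd
rsvd:3 @ bit 0 → (0xa36a>>0)&0x7 = 0x2  ←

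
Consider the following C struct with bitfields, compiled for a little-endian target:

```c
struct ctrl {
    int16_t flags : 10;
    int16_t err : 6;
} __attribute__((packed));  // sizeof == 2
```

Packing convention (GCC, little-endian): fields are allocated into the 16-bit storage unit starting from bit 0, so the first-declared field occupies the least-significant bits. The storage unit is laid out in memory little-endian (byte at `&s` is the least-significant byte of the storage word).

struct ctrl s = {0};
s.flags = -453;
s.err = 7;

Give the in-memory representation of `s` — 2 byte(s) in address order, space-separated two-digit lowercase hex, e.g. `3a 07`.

3b 1e

[0+:10] flags=-453 & 0x3ff = 0x23b; word=0x023b
[10+:6] err=7 & 0x3f = 0x7; word=0x1e3b
word = 0x1e3b → little-endian bytes:
  [0]=0x3b  [1]=0x1e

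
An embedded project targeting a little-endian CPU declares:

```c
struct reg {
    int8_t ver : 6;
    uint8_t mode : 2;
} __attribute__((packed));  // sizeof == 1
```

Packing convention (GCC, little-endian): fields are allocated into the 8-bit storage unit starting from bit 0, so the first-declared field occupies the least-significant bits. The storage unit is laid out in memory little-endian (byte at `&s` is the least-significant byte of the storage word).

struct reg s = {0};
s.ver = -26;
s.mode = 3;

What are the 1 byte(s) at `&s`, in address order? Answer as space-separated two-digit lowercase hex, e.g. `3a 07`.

e6

ver (6b) val=-26 bits=0x26 at bit 0: 0x26
mode (2b) val=3 bits=0x3 at bit 6: 0xe6
word = 0xe6 → little-endian bytes:
  [0]=0xe6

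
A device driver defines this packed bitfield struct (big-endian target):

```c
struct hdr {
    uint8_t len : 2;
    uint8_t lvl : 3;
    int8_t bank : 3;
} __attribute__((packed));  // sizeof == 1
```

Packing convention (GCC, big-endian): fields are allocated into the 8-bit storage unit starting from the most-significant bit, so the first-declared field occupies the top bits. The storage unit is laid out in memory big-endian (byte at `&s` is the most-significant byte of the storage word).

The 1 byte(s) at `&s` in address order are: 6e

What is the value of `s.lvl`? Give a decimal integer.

5

[0]=0x6e (big-endian) → word 0x6e
len [6+:2] = (word>>6) & 0x3 = 1
lvl [3+:3] = (word>>3) & 0x7 = 5  ←
bank [0+:3] = (word>>0) & 0x7 = 6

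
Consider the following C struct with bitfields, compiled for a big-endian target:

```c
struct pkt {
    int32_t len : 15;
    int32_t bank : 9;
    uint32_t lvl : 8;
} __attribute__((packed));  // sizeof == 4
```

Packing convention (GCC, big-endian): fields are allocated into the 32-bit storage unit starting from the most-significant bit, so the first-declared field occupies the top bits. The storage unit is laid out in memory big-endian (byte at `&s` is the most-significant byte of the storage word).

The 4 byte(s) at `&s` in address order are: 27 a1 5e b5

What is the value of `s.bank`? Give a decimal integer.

-162

[0]=0x27 [1]=0xa1 [2]=0x5e [3]=0xb5 (big-endian) → word 0x27a15eb5
len [17+:15] = (word>>17) & 0x7fff = 5072
bank [8+:9] = (word>>8) & 0x1ff = 350  ←
lvl [0+:8] = (word>>0) & 0xff = 181
bank signed 9b, MSB=1: 350 - 512 = -162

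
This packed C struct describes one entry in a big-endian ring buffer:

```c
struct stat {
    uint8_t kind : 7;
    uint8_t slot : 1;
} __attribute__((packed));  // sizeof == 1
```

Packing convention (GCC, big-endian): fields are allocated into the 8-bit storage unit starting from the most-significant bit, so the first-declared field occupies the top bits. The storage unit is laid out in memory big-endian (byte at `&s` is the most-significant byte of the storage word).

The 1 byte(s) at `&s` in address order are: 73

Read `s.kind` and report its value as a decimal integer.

[0]=0x73 (big-endian) → word 0x73
kind [1+:7] = (word>>1) & 0x7f = 57  ←
slot [0+:1] = (word>>0) & 0x1 = 1

57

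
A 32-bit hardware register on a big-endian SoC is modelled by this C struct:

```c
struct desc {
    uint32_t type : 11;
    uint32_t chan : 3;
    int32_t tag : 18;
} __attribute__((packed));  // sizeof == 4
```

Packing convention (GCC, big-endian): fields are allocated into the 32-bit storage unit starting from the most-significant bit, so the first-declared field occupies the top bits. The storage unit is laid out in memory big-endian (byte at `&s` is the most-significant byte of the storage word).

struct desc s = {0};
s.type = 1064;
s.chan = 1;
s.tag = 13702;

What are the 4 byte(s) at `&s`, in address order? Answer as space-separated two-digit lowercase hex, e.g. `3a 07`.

type:11 = 1064 → 0x428 << 21 → word 0x85000000
chan:3 = 1 → 0x1 << 18 → word 0x85040000
tag:18 = 13702 → 0x3586 << 0 → word 0x85043586
word = 0x85043586 → big-endian bytes:
  [0]=0x85  [1]=0x04  [2]=0x35  [3]=0x86

85 04 35 86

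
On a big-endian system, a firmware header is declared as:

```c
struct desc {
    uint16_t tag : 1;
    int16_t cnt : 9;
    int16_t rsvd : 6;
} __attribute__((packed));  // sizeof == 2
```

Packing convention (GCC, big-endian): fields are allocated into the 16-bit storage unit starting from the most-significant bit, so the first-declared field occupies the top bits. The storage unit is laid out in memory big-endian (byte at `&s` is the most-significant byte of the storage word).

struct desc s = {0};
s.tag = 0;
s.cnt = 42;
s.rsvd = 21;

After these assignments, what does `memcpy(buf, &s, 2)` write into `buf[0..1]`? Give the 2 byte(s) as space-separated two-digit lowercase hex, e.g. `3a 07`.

0a 95

tag:1 = 0 → 0x0 << 15 → word 0x0000
cnt:9 = 42 → 0x2a << 6 → word 0x0a80
rsvd:6 = 21 → 0x15 << 0 → word 0x0a95
word = 0x0a95 → big-endian bytes:
  [0]=0x0a  [1]=0x95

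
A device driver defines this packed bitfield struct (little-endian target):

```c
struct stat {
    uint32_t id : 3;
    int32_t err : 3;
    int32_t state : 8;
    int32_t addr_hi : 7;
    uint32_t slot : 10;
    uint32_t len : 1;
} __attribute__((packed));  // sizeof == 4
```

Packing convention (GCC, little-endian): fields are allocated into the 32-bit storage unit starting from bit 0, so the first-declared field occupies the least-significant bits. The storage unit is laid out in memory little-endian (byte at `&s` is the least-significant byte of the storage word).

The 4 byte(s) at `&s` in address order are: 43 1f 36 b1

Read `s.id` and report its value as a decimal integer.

[0]=0x43 [1]=0x1f [2]=0x36 [3]=0xb1 (little-endian) → word 0xb1361f43
id [0+:3] = (word>>0) & 0x7 = 3  ←
err [3+:3] = (word>>3) & 0x7 = 0
state [6+:8] = (word>>6) & 0xff = 125
addr_hi [14+:7] = (word>>14) & 0x7f = 88
slot [21+:10] = (word>>21) & 0x3ff = 393
len [31+:1] = (word>>31) & 0x1 = 1

3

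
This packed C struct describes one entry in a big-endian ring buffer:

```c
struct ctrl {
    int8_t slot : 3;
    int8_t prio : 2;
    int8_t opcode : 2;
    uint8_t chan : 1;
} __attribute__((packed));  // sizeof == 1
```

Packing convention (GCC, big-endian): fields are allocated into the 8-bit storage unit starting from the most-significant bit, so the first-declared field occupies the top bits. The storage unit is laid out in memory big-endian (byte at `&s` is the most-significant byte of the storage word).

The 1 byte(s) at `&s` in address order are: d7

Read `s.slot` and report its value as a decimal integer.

[0]=0xd7 (big-endian) → word 0xd7
slot [5+:3] = (word>>5) & 0x7 = 6  ←
prio [3+:2] = (word>>3) & 0x3 = 2
opcode [1+:2] = (word>>1) & 0x3 = 3
chan [0+:1] = (word>>0) & 0x1 = 1
slot signed 3b, MSB=1: 6 - 8 = -2

-2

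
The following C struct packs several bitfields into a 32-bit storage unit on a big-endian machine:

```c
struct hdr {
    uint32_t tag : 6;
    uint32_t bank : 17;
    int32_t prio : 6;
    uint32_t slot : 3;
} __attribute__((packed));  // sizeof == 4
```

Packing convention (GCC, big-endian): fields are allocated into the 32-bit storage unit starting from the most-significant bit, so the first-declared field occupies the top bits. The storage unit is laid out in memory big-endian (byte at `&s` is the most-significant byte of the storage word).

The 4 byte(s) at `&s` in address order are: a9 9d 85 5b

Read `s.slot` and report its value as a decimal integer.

[0]=0xa9 [1]=0x9d [2]=0x85 [3]=0x5b (big-endian) → word 0xa99d855b
tag [26+:6] = (word>>26) & 0x3f = 42
bank [9+:17] = (word>>9) & 0x1ffff = 52930
prio [3+:6] = (word>>3) & 0x3f = 43
slot [0+:3] = (word>>0) & 0x7 = 3  ←

3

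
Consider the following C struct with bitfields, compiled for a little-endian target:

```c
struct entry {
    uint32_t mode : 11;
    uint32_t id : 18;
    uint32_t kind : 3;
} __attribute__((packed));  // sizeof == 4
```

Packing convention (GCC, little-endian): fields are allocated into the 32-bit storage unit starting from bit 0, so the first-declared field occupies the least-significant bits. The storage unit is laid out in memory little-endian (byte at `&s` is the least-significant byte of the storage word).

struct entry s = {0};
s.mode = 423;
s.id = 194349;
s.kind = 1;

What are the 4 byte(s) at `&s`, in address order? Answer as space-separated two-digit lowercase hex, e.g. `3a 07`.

a7 69 b9 37

mode:11 = 423 → 0x1a7 << 0 → word 0x000001a7
id:18 = 194349 → 0x2f72d << 11 → word 0x17b969a7
kind:3 = 1 → 0x1 << 29 → word 0x37b969a7
word = 0x37b969a7 → little-endian bytes:
  [0]=0xa7  [1]=0x69  [2]=0xb9  [3]=0x37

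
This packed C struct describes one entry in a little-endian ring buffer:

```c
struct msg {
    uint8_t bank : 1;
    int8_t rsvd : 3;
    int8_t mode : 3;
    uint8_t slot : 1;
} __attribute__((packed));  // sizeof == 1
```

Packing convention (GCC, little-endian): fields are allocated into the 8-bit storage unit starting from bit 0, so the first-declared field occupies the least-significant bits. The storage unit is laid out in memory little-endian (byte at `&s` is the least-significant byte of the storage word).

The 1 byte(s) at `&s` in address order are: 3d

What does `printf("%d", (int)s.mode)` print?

3

[0]=0x3d (little-endian) → word 0x3d
bank [0+:1] = (word>>0) & 0x1 = 1
rsvd [1+:3] = (word>>1) & 0x7 = 6
mode [4+:3] = (word>>4) & 0x7 = 3  ←
slot [7+:1] = (word>>7) & 0x1 = 0
mode signed 3b, MSB=0: value = 3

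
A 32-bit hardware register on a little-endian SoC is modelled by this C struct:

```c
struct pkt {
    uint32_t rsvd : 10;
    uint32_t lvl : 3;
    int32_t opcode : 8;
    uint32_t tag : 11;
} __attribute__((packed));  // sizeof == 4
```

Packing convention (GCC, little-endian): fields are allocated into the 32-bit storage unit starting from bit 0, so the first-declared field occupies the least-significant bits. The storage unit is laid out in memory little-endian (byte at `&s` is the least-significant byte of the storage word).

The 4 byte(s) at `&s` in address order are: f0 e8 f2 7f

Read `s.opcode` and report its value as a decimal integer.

-105

[0]=0xf0 [1]=0xe8 [2]=0xf2 [3]=0x7f (little-endian) → word 0x7ff2e8f0
rsvd [0+:10] = (word>>0) & 0x3ff = 240
lvl [10+:3] = (word>>10) & 0x7 = 2
opcode [13+:8] = (word>>13) & 0xff = 151  ←
tag [21+:11] = (word>>21) & 0x7ff = 1023
opcode signed 8b, MSB=1: 151 - 256 = -105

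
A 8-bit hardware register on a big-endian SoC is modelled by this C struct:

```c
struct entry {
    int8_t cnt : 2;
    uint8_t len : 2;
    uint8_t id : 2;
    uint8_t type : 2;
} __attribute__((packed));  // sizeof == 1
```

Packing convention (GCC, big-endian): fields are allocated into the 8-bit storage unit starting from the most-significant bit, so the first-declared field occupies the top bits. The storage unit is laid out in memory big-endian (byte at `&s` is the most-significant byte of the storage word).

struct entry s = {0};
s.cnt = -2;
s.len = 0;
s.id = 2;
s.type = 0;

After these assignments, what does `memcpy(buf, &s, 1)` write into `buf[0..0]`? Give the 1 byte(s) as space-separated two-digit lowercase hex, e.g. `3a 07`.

88

cnt (2b) val=-2 bits=0x2 at bit 6: 0x80
len (2b) val=0 bits=0x0 at bit 4: 0x80
id (2b) val=2 bits=0x2 at bit 2: 0x88
type (2b) val=0 bits=0x0 at bit 0: 0x88
word = 0x88 → big-endian bytes:
  [0]=0x88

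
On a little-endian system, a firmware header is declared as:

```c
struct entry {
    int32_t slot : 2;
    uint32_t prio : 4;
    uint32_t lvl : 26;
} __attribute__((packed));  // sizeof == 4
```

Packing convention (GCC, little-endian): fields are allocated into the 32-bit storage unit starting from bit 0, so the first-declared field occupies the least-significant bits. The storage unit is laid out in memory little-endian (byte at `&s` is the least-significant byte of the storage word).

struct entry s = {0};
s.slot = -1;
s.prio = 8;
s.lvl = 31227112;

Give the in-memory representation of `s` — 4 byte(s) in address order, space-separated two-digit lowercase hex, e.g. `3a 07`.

23 3a 1f 77

slot (2b) val=-1 bits=0x3 at bit 0: 0x00000003
prio (4b) val=8 bits=0x8 at bit 2: 0x00000023
lvl (26b) val=31227112 bits=0x1dc7ce8 at bit 6: 0x771f3a23
word = 0x771f3a23 → little-endian bytes:
  [0]=0x23  [1]=0x3a  [2]=0x1f  [3]=0x77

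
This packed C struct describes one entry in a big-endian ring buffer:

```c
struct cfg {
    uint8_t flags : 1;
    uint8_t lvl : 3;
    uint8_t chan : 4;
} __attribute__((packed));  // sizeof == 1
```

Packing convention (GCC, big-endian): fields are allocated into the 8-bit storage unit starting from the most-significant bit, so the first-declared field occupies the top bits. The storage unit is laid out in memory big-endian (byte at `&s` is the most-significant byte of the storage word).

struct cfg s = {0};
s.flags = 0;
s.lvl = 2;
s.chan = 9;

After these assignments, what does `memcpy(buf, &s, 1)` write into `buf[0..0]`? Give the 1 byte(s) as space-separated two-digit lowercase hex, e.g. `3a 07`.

29

flags (1b) val=0 bits=0x0 at bit 7: 0x00
lvl (3b) val=2 bits=0x2 at bit 4: 0x20
chan (4b) val=9 bits=0x9 at bit 0: 0x29
word = 0x29 → big-endian bytes:
  [0]=0x29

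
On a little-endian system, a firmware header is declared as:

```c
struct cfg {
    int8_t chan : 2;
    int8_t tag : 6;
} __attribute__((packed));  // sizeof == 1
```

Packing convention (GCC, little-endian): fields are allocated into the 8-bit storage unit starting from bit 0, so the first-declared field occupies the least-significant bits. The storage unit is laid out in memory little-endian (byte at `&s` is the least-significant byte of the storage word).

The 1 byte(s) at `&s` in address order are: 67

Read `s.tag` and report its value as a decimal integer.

[0]=0x67 (little-endian) → word 0x67
chan [0+:2] = (word>>0) & 0x3 = 3
tag [2+:6] = (word>>2) & 0x3f = 25  ←
tag signed 6b, MSB=0: value = 25

25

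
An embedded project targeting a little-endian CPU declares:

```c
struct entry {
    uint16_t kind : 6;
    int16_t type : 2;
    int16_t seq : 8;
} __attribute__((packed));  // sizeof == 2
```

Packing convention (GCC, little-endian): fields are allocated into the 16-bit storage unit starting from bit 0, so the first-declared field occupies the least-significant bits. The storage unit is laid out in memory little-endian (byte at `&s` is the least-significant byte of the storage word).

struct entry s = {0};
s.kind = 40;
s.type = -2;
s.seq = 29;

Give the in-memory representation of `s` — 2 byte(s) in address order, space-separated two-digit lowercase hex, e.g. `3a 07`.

kind (6b) val=40 bits=0x28 at bit 0: 0x0028
type (2b) val=-2 bits=0x2 at bit 6: 0x00a8
seq (8b) val=29 bits=0x1d at bit 8: 0x1da8
word = 0x1da8 → little-endian bytes:
  [0]=0xa8  [1]=0x1d

a8 1d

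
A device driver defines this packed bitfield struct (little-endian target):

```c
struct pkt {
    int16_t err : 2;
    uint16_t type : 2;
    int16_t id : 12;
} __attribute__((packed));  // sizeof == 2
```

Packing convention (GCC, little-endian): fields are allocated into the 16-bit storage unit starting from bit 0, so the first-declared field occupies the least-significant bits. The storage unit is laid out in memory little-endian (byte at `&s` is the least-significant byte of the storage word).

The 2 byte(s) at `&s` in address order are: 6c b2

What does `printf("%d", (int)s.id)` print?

-1242

[0]=0x6c [1]=0xb2 (little-endian) → word 0xb26c
err [0+:2] = (word>>0) & 0x3 = 0
type [2+:2] = (word>>2) & 0x3 = 3
id [4+:12] = (word>>4) & 0xfff = 2854  ←
id signed 12b, MSB=1: 2854 - 4096 = -1242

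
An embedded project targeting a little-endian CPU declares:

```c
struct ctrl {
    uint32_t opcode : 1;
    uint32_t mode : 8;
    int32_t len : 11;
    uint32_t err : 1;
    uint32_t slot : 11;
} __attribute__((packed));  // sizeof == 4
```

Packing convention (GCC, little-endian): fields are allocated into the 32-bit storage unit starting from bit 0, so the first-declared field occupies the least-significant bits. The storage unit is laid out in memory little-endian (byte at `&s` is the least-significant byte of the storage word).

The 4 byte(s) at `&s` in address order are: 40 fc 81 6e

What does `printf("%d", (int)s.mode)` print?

[0]=0x40 [1]=0xfc [2]=0x81 [3]=0x6e (little-endian) → word 0x6e81fc40
opcode:1 @ bit 0 → (0x6e81fc40>>0)&0x1 = 0x0
mode:8 @ bit 1 → (0x6e81fc40>>1)&0xff = 0x20  ←
len:11 @ bit 9 → (0x6e81fc40>>9)&0x7ff = 0xfe
err:1 @ bit 20 → (0x6e81fc40>>20)&0x1 = 0x0
slot:11 @ bit 21 → (0x6e81fc40>>21)&0x7ff = 0x374

32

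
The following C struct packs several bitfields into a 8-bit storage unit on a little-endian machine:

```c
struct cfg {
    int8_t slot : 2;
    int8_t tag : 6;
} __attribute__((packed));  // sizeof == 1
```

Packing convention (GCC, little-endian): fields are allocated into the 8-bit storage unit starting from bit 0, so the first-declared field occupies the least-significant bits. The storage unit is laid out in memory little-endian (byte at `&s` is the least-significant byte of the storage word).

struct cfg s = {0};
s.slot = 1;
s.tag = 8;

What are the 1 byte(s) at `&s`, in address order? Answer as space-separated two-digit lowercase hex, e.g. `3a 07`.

21

[0+:2] slot=1 & 0x3 = 0x1; word=0x01
[2+:6] tag=8 & 0x3f = 0x8; word=0x21
word = 0x21 → little-endian bytes:
  [0]=0x21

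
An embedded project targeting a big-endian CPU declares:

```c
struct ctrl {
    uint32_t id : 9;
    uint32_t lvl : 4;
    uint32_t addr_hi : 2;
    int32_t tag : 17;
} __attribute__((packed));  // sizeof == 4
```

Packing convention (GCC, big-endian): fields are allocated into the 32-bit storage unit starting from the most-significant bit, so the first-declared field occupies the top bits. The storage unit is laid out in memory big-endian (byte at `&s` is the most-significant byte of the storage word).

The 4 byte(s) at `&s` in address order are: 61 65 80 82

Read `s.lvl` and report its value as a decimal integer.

[0]=0x61 [1]=0x65 [2]=0x80 [3]=0x82 (big-endian) → word 0x61658082
id [23+:9] = (word>>23) & 0x1ff = 194
lvl [19+:4] = (word>>19) & 0xf = 12  ←
addr_hi [17+:2] = (word>>17) & 0x3 = 2
tag [0+:17] = (word>>0) & 0x1ffff = 98434

12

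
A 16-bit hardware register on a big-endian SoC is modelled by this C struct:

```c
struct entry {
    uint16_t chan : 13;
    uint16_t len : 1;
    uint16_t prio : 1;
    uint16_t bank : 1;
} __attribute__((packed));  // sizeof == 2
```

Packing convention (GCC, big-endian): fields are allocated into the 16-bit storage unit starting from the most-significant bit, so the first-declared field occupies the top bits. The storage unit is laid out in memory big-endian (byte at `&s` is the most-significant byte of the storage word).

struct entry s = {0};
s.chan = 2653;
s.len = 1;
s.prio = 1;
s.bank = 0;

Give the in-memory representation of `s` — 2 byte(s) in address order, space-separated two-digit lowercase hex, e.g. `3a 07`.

52 ee

chan:13 = 2653 → 0xa5d << 3 → word 0x52e8
len:1 = 1 → 0x1 << 2 → word 0x52ec
prio:1 = 1 → 0x1 << 1 → word 0x52ee
bank:1 = 0 → 0x0 << 0 → word 0x52ee
word = 0x52ee → big-endian bytes:
  [0]=0x52  [1]=0xee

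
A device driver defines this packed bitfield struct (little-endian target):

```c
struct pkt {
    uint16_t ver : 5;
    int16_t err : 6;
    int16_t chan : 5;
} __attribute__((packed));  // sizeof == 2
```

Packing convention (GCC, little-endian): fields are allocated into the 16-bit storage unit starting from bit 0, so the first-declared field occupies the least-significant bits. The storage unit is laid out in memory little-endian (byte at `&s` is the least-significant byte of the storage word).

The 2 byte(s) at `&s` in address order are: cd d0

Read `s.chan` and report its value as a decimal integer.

[0]=0xcd [1]=0xd0 (little-endian) → word 0xd0cd
ver:5 @ bit 0 → (0xd0cd>>0)&0x1f = 0xd
err:6 @ bit 5 → (0xd0cd>>5)&0x3f = 0x6
chan:5 @ bit 11 → (0xd0cd>>11)&0x1f = 0x1a  ←
chan signed 5b, MSB=1: 26 - 32 = -6

-6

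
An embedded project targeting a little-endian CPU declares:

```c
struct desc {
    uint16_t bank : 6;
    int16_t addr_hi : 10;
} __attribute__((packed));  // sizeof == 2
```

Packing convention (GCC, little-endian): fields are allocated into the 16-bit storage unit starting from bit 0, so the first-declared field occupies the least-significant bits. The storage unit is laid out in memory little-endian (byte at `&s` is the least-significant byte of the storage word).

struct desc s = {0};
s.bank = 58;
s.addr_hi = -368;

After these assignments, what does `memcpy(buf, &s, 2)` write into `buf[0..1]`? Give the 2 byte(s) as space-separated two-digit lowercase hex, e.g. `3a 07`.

[0+:6] bank=58 & 0x3f = 0x3a; word=0x003a
[6+:10] addr_hi=-368 & 0x3ff = 0x290; word=0xa43a
word = 0xa43a → little-endian bytes:
  [0]=0x3a  [1]=0xa4

3a a4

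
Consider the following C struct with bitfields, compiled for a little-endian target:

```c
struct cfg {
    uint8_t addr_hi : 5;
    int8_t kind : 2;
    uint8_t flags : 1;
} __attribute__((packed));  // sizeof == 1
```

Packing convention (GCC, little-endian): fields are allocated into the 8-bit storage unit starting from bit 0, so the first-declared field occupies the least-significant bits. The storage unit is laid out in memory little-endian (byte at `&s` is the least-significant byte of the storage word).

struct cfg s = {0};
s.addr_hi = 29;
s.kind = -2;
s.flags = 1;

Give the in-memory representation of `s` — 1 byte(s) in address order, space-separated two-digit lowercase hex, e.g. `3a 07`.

dd

[0+:5] addr_hi=29 & 0x1f = 0x1d; word=0x1d
[5+:2] kind=-2 & 0x3 = 0x2; word=0x5d
[7+:1] flags=1 & 0x1 = 0x1; word=0xdd
word = 0xdd → little-endian bytes:
  [0]=0xdd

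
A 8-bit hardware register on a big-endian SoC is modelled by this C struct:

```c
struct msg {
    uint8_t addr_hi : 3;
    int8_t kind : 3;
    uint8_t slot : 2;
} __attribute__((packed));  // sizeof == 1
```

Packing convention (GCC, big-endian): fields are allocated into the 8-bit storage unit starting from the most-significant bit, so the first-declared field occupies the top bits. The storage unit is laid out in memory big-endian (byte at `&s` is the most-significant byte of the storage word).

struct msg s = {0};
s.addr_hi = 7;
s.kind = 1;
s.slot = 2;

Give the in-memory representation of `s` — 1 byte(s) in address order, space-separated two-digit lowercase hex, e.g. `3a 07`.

e6

addr_hi (3b) val=7 bits=0x7 at bit 5: 0xe0
kind (3b) val=1 bits=0x1 at bit 2: 0xe4
slot (2b) val=2 bits=0x2 at bit 0: 0xe6
word = 0xe6 → big-endian bytes:
  [0]=0xe6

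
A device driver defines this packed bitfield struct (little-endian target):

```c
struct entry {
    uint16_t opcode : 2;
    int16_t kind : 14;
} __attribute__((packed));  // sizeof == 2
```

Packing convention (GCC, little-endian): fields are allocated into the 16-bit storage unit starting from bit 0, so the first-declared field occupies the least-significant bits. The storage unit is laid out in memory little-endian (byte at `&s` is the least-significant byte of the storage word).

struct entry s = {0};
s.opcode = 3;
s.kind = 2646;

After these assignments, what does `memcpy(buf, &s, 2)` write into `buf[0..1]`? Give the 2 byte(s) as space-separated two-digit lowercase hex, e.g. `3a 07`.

opcode:2 = 3 → 0x3 << 0 → word 0x0003
kind:14 = 2646 → 0xa56 << 2 → word 0x295b
word = 0x295b → little-endian bytes:
  [0]=0x5b  [1]=0x29

5b 29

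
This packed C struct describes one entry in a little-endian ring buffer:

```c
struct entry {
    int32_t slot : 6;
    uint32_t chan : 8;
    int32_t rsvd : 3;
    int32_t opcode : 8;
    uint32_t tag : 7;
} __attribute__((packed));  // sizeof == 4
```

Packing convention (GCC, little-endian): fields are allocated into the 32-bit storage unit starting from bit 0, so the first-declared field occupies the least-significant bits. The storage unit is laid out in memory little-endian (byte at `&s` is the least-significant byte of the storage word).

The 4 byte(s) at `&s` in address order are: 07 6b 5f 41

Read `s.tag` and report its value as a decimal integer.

32

[0]=0x07 [1]=0x6b [2]=0x5f [3]=0x41 (little-endian) → word 0x415f6b07
slot [0+:6] = (word>>0) & 0x3f = 7
chan [6+:8] = (word>>6) & 0xff = 172
rsvd [14+:3] = (word>>14) & 0x7 = 5
opcode [17+:8] = (word>>17) & 0xff = 175
tag [25+:7] = (word>>25) & 0x7f = 32  ←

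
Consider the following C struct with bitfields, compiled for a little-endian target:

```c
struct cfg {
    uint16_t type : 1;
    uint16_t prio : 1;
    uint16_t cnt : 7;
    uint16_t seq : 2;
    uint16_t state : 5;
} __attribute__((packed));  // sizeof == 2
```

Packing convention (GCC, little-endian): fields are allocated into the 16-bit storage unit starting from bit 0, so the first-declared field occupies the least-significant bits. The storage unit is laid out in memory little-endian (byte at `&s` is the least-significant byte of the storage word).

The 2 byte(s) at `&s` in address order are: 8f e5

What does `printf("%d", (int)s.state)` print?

28

[0]=0x8f [1]=0xe5 (little-endian) → word 0xe58f
type:1 @ bit 0 → (0xe58f>>0)&0x1 = 0x1
prio:1 @ bit 1 → (0xe58f>>1)&0x1 = 0x1
cnt:7 @ bit 2 → (0xe58f>>2)&0x7f = 0x63
seq:2 @ bit 9 → (0xe58f>>9)&0x3 = 0x2
state:5 @ bit 11 → (0xe58f>>11)&0x1f = 0x1c  ←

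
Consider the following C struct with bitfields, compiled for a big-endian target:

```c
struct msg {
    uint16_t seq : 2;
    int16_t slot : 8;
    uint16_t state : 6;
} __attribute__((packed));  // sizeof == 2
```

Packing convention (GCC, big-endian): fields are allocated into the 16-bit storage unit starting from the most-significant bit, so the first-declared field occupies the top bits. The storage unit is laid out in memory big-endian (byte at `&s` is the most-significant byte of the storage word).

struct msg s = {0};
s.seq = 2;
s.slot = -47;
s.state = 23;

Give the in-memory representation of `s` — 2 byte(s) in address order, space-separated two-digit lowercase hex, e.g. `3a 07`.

b4 57

[14+:2] seq=2 & 0x3 = 0x2; word=0x8000
[6+:8] slot=-47 & 0xff = 0xd1; word=0xb440
[0+:6] state=23 & 0x3f = 0x17; word=0xb457
word = 0xb457 → big-endian bytes:
  [0]=0xb4  [1]=0x57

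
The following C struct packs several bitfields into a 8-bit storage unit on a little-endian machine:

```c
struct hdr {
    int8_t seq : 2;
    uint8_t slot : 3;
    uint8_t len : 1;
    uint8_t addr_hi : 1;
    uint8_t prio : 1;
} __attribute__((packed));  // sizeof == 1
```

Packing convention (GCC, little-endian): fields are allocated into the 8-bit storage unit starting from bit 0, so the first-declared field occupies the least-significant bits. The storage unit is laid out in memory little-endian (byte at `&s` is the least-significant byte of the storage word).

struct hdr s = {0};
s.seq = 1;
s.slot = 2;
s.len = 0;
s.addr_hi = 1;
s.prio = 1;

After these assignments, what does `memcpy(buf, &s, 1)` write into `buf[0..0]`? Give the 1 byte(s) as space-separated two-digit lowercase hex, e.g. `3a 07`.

[0+:2] seq=1 & 0x3 = 0x1; word=0x01
[2+:3] slot=2 & 0x7 = 0x2; word=0x09
[5+:1] len=0 & 0x1 = 0x0; word=0x09
[6+:1] addr_hi=1 & 0x1 = 0x1; word=0x49
[7+:1] prio=1 & 0x1 = 0x1; word=0xc9
word = 0xc9 → little-endian bytes:
  [0]=0xc9

c9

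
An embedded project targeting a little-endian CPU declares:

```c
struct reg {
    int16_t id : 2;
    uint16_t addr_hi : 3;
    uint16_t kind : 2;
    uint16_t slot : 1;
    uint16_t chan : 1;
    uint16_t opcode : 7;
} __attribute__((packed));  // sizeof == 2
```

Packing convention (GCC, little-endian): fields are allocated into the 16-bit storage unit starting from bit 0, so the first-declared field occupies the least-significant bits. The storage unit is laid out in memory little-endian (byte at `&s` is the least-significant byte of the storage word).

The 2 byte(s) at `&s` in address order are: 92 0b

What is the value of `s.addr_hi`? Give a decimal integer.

[0]=0x92 [1]=0x0b (little-endian) → word 0x0b92
id [0+:2] = (word>>0) & 0x3 = 2
addr_hi [2+:3] = (word>>2) & 0x7 = 4  ←
kind [5+:2] = (word>>5) & 0x3 = 0
slot [7+:1] = (word>>7) & 0x1 = 1
chan [8+:1] = (word>>8) & 0x1 = 1
opcode [9+:7] = (word>>9) & 0x7f = 5

4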